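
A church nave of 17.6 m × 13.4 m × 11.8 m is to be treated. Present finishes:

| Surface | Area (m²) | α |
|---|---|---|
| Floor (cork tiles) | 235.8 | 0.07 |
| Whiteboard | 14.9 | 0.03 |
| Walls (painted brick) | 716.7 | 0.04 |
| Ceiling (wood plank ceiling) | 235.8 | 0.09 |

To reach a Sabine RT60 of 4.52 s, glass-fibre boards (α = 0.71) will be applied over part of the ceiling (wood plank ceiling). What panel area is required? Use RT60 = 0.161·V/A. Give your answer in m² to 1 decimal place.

A₁ = Σ Sᵢαᵢ = 235.8*0.07 + 14.9*0.03 + 716.7*0.04 + 235.8*0.09 = 66.843 sabins.
V = 2782.912 m³. Target absorption A₂ = 0.161 × 2782.912 / 4.52 = 99.126 sabins.
ΔA needed = 99.126 − 66.843 = 32.283 sabins.
Each m² of panel replacing the ceiling (wood plank ceiling) adds (0.71 − 0.09) = 0.62 sabins.
Area = ΔA/Δα = 32.283/0.62 = 52.1 m².

52.1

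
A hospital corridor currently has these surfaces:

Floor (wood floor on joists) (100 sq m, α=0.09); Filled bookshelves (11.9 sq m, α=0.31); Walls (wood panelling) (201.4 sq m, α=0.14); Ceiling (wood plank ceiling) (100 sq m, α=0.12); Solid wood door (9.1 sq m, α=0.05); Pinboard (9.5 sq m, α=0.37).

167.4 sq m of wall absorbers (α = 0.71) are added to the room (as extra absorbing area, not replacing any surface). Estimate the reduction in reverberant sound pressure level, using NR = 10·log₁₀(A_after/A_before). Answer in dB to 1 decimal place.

Total absorption A_before = 100×0.09 + 11.9×0.31 + 201.4×0.14 + 100×0.12 + 9.1×0.05 + 9.5×0.37
  = 9.000 + 3.689 + 28.196 + 12.000 + 0.455 + 3.515 = 56.855 sq m sabins.
Added absorption = 167.4 × 0.71 = 118.854 sabins.
A_after = 56.855 + 118.854 = 175.709 sabins.
Reduction = 10 log₁₀(A_after/A_before) = 10 log₁₀(3.0905) = 4.9 dB.

4.9 dB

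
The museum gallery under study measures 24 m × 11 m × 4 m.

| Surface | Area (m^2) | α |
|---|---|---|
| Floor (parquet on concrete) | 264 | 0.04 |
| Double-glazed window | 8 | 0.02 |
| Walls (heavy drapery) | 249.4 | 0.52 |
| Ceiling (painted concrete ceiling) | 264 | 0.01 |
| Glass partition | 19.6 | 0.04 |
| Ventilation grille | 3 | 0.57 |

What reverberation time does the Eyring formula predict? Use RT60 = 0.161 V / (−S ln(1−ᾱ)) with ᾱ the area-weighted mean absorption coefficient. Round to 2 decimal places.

S = Σ Sᵢ = 808.0 m^2.
Absorption A = 264·0.04 + 8·0.02 + 249.4·0.52 + 264·0.01 + 19.6·0.04 + 3·0.57 = 145.542 sabins.
ᾱ = 145.542 / 808.0 = 0.1801.
−S·ln(1−ᾱ) = −808.0 × ln(1 − 0.1801) = 160.447.
V = 24 × 11 × 4 = 1056 m³.
RT60 = 0.161 × 1056 / 160.447 = 1.06 s.

1.06 seconds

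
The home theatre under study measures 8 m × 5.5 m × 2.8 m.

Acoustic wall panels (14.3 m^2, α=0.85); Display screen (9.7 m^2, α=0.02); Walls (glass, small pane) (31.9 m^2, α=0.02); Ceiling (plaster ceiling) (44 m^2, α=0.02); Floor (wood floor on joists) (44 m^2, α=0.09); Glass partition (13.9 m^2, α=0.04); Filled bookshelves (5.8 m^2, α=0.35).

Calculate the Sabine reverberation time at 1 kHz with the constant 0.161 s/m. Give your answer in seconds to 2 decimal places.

0.97 s

Summing Sᵢαᵢ: 12.155 + 0.194 + 0.638 + 0.880 + 3.960 + 0.556 + 2.030 → A = 20.413 sabins.
Room volume: 123.2 m³.
Sabine: RT60 = 0.161 × 123.2 / 20.413 = 0.97 s.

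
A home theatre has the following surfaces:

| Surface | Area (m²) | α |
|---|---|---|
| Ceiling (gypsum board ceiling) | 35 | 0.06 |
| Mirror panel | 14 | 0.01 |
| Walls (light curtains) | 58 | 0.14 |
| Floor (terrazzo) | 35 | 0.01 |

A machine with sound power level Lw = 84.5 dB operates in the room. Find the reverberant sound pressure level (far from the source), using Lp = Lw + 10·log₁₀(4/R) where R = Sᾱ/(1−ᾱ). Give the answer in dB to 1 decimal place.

79.9 dB

A = 10.710 sabins; S = 142.0 m².
ᾱ = 0.0754, so room constant R = A/(1−ᾱ) = 11.583 m².
Lp = Lw + 10 log₁₀(4/R) = 84.5 -4.62 = 79.9 dB.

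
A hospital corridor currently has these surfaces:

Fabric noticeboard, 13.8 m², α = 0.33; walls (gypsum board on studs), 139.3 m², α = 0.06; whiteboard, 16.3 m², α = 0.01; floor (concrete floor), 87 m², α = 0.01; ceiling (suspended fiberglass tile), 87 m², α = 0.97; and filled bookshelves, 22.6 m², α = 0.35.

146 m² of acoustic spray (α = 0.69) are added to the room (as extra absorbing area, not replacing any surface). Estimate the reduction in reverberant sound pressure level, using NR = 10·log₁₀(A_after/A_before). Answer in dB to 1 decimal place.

2.9 dB

Total absorption A_before = 13.8·0.33 + 139.3·0.06 + 16.3·0.01 + 87·0.01 + 87·0.97 + 22.6·0.35
  = 4.554 + 8.358 + 0.163 + 0.870 + 84.390 + 7.910 = 106.245 m² sabins.
Added absorption = 146 × 0.69 = 100.740 sabins.
New total A_after = 206.985 sabins.
Reduction = 10 log₁₀(A_after/A_before) = 10 log₁₀(1.9482) = 2.9 dB.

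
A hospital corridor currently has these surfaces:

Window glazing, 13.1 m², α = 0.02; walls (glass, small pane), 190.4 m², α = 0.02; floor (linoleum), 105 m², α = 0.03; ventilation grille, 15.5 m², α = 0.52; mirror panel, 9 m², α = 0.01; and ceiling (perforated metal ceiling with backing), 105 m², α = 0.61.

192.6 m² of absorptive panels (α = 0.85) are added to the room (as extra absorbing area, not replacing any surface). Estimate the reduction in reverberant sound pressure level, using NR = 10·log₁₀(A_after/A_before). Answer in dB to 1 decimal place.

4.9 dB

A_before = Σ Sᵢαᵢ = 13.1·0.02 + 190.4·0.02 + 105·0.03 + 15.5·0.52 + 9·0.01 + 105·0.61 = 79.420 sabins.
Treatment contributes 192.6·0.85 = 163.710 sabins.
A_after = 79.420 + 163.710 = 243.130 sabins.
Reduction = 10 log₁₀(A_after/A_before) = 10 log₁₀(3.0613) = 4.9 dB.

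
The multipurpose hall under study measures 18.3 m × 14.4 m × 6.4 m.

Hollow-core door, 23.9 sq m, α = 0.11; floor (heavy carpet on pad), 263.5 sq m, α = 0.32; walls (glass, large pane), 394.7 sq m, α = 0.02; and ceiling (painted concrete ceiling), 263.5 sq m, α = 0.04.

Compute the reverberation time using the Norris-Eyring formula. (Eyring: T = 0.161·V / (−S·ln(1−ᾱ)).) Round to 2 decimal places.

2.43 s

Total surface area S = 23.9 + 263.5 + 394.7 + 263.5 = 945.6 sq m.
Σ(Sᵢαᵢ) = 23.9·0.11 + 263.5·0.32 + 394.7·0.02 + 263.5·0.04 = 105.383.
ᾱ = 105.383 / 945.6 = 0.1114.
−S·ln(1−ᾱ) = −945.6 × ln(1 − 0.1114) = 111.683.
V = 18.3 × 14.4 × 6.4 = 1686.528 m³.
RT60 = 0.161 × 1686.528 / 111.683 = 2.43 s.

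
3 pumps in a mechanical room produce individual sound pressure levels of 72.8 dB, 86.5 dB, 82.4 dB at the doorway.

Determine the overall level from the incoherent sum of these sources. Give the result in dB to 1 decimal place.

88.1 dB

Σ 10^(Lᵢ/10) = 6.395e+08.
Back to dB: 10·log₁₀ Σ = 88.1 dB.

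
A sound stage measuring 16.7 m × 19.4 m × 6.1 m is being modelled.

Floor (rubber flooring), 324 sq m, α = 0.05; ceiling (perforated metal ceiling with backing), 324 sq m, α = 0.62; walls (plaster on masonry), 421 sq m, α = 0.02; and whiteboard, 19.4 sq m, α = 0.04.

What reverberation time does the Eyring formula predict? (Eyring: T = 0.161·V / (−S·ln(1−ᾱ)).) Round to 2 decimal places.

S = Σ Sᵢ = 1088.4 sq m.
Σ(Sᵢαᵢ) = 324·0.05 + 324·0.62 + 421·0.02 + 19.4·0.04 = 226.276.
Mean coefficient ᾱ = A/S = 0.2079.
Eyring denominator: −S ln(1−ᾱ) = 253.671.
V = 16.7 × 19.4 × 6.1 = 1976.278 m³.
T = 0.161·V/[−S·ln(1−ᾱ)] = 0.161·1976.278/253.671 = 1.25 s.

1.25 seconds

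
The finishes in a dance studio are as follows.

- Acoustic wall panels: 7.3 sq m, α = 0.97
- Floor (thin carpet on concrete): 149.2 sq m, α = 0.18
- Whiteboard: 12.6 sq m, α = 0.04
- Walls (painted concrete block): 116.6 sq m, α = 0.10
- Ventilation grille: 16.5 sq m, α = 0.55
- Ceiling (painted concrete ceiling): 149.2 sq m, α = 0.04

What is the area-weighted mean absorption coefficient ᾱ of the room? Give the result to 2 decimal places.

0.14

Total surface area S = 451.4 sq m.
Σ(Sᵢαᵢ) = 7.3×0.97 + 149.2×0.18 + 12.6×0.04 + 116.6×0.10 + 16.5×0.55 + 149.2×0.04 = 61.144.
ᾱ = 61.144 / 451.4 = 0.14.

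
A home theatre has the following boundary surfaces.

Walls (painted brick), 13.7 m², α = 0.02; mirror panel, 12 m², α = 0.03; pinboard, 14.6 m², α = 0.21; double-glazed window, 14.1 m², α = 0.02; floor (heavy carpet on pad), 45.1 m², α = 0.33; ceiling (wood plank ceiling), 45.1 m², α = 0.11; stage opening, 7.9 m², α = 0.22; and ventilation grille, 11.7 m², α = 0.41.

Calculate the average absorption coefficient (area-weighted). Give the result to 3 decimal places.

0.185

S = Σ Sᵢ = 13.7 + 12 + 14.6 + 14.1 + 45.1 + 45.1 + 7.9 + 11.7 = 164.2 m².
Weighted sum Σ Sα = 30.361.
ᾱ = 30.361 / 164.2 = 0.185.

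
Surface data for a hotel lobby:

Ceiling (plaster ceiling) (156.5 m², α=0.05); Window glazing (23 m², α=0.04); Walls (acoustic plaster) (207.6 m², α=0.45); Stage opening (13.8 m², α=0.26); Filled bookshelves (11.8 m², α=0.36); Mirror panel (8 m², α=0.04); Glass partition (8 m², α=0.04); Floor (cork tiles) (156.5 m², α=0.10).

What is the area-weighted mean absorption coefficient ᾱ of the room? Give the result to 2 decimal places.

0.22

Total surface area S = 585.2 m².
Weighted sum Σ Sα = 126.291.
ᾱ = A/S = 0.22.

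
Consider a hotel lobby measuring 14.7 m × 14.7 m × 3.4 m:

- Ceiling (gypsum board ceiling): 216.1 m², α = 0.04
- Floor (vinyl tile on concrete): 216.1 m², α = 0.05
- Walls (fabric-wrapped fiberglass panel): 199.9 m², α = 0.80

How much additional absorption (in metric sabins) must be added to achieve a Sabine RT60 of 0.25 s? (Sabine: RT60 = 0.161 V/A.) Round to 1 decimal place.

Summing Sᵢαᵢ: 8.644 + 10.805 + 159.920 → A₁ = 179.369 sabins.
For T = 0.25 s, need A₂ = 0.161·V/T = 0.161·734.706/0.25 = 473.151 sabins.
Additional absorption ΔA = 473.151 − 179.369 = 293.8 sabins.

293.8 sabins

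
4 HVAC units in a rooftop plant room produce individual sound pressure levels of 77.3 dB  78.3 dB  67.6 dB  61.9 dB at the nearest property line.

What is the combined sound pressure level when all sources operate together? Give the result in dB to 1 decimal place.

Sum in the linear (power) domain: Σ 10^(Lᵢ/10) = 10^(77.3/10) + 10^(78.3/10) + 10^(67.6/10) + 10^(61.9/10) = 1.286e+08.
Back to dB: 10·log₁₀ Σ = 81.1 dB.

81.1 dB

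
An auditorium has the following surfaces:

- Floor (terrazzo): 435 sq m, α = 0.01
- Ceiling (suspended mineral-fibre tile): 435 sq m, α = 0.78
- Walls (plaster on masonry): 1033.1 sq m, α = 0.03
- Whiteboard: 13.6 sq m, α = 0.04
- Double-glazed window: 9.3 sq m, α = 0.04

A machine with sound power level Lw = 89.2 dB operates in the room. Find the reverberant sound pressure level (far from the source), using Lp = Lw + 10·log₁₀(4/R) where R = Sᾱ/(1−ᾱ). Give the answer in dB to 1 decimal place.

68.5 dB

A = 375.559 sabins; S = 1926.0 sq m.
ᾱ = 0.1950, so room constant R = A/(1−ᾱ) = 466.533 sq m.
Lp = Lw + 10 log₁₀(4/R) = 89.2 -20.67 = 68.5 dB.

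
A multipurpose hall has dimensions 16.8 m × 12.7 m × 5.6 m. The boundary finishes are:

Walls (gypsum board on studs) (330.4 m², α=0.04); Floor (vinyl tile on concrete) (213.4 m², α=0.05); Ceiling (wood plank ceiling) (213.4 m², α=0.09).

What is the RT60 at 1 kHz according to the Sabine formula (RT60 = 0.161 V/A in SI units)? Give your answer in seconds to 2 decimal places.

4.46 s

Equivalent absorption area: A = 330.4*0.04 + 213.4*0.05 + 213.4*0.09 = 43.092 m².
Room volume: 1194.816 m³.
Sabine: RT60 = 0.161 × 1194.816 / 43.092 = 4.46 s.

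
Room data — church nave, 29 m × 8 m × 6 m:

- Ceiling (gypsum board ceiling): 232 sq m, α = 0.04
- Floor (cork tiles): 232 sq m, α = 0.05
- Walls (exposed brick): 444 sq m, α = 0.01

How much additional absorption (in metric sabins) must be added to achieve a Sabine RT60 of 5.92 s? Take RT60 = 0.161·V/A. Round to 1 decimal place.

A₁ = Σ Sᵢαᵢ = 232*0.04 + 232*0.05 + 444*0.01 = 25.320 sabins.
V = 1392 m³. Required absorption A₂ = 0.161 × 1392 / 5.92 = 37.857 sabins.
Additional absorption ΔA = 37.857 − 25.320 = 12.5 sabins.

12.5 sabins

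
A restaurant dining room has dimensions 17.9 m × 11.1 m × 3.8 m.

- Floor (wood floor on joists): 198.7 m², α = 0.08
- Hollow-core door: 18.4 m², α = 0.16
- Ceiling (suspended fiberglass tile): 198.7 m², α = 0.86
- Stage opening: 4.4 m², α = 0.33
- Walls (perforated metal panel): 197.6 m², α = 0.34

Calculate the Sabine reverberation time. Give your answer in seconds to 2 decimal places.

0.47 seconds

Summing Sᵢαᵢ: 15.896 + 2.944 + 170.882 + 1.452 + 67.184 → A = 258.358 sabins.
Room volume: 755.022 m³.
Sabine: RT60 = 0.161 × 755.022 / 258.358 = 0.47 s.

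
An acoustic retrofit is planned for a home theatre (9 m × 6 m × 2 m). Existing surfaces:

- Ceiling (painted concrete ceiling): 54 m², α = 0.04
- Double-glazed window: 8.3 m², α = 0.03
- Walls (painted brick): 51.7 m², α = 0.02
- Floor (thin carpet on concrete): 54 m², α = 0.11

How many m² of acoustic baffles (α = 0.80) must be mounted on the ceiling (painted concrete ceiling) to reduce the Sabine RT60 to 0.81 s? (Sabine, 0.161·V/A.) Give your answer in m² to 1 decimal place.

15.9

Total absorption A₁ = 54*0.04 + 8.3*0.03 + 51.7*0.02 + 54*0.11
  = 2.160 + 0.249 + 1.034 + 5.940 = 9.383 m² sabins.
V = 108 m³. Target absorption A₂ = 0.161 × 108 / 0.81 = 21.467 sabins.
ΔA needed = 21.467 − 9.383 = 12.084 sabins.
Net gain per m²: Δα = 0.80 − 0.04 = 0.76.
Panel area = 12.084 / 0.76 = 15.9 m².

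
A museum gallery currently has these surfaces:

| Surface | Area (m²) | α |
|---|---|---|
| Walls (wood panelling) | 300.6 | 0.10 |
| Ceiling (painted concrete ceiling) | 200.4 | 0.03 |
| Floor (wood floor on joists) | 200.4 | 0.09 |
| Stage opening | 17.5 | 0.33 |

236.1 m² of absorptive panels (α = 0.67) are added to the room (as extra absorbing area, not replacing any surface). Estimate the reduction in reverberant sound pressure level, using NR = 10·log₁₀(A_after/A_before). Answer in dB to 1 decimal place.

5.6 dB

Summing Sᵢαᵢ: 30.060 + 6.012 + 18.036 + 5.775 → A_before = 59.883 sabins.
Added absorption = 236.1 × 0.67 = 158.187 sabins.
A_after = 59.883 + 158.187 = 218.070 sabins.
NR = 10·log₁₀(218.070/59.883) = 5.6 dB.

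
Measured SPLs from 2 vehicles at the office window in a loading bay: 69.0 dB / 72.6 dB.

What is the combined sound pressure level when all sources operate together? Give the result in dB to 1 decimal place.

74.2 dB

Sum in the linear (power) domain: Σ 10^(Lᵢ/10) = 10^(69.0/10) + 10^(72.6/10) = 2.614e+07.
L_total = 10·log₁₀(2.614e+07) = 74.2 dB.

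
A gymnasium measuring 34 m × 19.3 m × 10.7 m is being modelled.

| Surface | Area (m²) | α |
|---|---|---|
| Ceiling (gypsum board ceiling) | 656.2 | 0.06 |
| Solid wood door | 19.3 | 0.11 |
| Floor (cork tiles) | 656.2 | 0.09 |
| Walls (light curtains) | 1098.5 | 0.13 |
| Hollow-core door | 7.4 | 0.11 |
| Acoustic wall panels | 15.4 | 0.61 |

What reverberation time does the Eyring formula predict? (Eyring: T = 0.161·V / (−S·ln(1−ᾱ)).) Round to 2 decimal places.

4.22 seconds

Total surface area S = 656.2 + 19.3 + 656.2 + 1098.5 + 7.4 + 15.4 = 2453.0 m².
Absorption A = 656.2·0.06 + 19.3·0.11 + 656.2·0.09 + 1098.5·0.13 + 7.4·0.11 + 15.4·0.61 = 253.566 sabins.
Mean coefficient ᾱ = A/S = 0.1034.
−S·ln(1−ᾱ) = −2453.0 × ln(1 − 0.1034) = 267.734.
V = 34 × 19.3 × 10.7 = 7021.34 m³.
T = 0.161·V/[−S·ln(1−ᾱ)] = 0.161·7021.34/267.734 = 4.22 s.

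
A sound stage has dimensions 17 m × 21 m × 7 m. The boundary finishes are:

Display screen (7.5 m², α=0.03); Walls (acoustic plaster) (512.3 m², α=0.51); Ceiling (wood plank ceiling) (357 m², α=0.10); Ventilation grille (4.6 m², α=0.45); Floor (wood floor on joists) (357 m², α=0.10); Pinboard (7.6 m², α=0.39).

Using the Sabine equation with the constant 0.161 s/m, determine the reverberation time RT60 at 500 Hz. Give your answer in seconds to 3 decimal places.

A = Σ Sᵢαᵢ = 7.5·0.03 + 512.3·0.51 + 357·0.10 + 4.6·0.45 + 357·0.10 + 7.6·0.39 = 337.932 sabins.
Volume V = 17 × 21 × 7 = 2499 m³.
T = 0.161 V/A = 0.161·2499/337.932 = 1.191 s.

1.191 s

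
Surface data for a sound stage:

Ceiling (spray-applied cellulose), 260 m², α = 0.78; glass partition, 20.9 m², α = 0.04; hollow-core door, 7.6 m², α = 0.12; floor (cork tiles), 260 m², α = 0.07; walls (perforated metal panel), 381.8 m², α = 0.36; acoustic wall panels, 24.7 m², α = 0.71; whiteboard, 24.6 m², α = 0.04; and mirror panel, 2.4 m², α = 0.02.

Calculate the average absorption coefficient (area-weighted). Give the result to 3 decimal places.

S = Σ Sᵢ = 260 + 20.9 + 7.6 + 260 + 381.8 + 24.7 + 24.6 + 2.4 = 982.0 m².
Σ(Sᵢαᵢ) = 260×0.78 + 20.9×0.04 + 7.6×0.12 + 260×0.07 + 381.8×0.36 + 24.7×0.71 + 24.6×0.04 + 2.4×0.02 = 378.765.
ᾱ = 378.765 / 982.0 = 0.386.

0.386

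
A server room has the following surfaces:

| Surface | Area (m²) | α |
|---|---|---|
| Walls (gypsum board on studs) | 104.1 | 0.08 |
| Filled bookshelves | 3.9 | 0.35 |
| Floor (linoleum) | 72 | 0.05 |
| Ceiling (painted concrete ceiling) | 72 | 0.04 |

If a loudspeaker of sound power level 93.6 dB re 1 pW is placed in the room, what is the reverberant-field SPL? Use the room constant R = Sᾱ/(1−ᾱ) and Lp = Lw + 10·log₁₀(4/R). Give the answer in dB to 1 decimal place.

A = 16.173 sabins; S = 252.0 m².
ᾱ = 0.0642, so room constant R = A/(1−ᾱ) = 17.283 m².
Lp = 93.6 + 10·log₁₀(4/17.283) = 93.6 + (-6.36) = 87.2 dB.

87.2 dB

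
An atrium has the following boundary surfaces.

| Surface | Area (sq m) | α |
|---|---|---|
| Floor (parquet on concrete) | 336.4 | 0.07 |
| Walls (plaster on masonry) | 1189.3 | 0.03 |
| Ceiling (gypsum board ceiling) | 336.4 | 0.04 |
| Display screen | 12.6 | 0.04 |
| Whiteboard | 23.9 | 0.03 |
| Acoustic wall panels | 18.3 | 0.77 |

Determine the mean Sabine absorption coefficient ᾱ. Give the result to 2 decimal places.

Total surface area S = 1916.9 sq m.
Weighted sum Σ Sα = 87.995.
ᾱ = A/S = 0.05.

0.05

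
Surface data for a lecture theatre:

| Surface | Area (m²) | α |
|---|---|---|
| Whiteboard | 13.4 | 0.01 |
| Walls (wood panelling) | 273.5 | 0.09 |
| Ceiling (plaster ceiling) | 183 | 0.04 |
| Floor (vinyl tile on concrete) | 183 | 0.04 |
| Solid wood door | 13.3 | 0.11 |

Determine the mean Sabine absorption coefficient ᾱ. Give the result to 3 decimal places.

0.061

Total surface area S = 666.2 m².
Σ(Sᵢαᵢ) = 13.4×0.01 + 273.5×0.09 + 183×0.04 + 183×0.04 + 13.3×0.11 = 40.852.
ᾱ = A/S = 0.061.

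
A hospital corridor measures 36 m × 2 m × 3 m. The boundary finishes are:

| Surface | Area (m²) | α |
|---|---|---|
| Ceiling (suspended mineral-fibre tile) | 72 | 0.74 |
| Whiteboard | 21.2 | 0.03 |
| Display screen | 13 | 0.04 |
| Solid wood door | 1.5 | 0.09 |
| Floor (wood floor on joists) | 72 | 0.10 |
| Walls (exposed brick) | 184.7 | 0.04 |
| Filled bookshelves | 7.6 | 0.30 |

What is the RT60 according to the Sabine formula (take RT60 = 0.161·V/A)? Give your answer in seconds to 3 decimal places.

A = Σ Sᵢαᵢ = 72*0.74 + 21.2*0.03 + 13*0.04 + 1.5*0.09 + 72*0.10 + 184.7*0.04 + 7.6*0.30 = 71.439 sabins.
Volume V = 36 × 2 × 3 = 216 m³.
T = 0.161 V/A = 0.161·216/71.439 = 0.487 s.

0.487 s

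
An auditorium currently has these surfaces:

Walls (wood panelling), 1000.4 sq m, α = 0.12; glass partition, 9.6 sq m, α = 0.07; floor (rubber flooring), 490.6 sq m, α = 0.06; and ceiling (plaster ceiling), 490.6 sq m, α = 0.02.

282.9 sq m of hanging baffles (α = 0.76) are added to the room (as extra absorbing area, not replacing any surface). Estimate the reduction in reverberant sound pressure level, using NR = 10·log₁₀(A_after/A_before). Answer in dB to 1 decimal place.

3.7 dB

Equivalent absorption area: A_before = 1000.4*0.12 + 9.6*0.07 + 490.6*0.06 + 490.6*0.02 = 159.968 sq m.
Added absorption = 282.9 × 0.76 = 215.004 sabins.
New total A_after = 374.972 sabins.
Reduction = 10 log₁₀(A_after/A_before) = 10 log₁₀(2.3440) = 3.7 dB.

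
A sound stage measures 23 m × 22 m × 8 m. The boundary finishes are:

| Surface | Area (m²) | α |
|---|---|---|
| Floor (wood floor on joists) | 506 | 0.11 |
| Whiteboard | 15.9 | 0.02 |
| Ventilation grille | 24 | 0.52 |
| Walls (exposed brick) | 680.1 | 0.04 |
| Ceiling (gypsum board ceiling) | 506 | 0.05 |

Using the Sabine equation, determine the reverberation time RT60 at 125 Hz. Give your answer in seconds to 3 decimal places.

5.388 s

Summing Sᵢαᵢ: 55.660 + 0.318 + 12.480 + 27.204 + 25.300 → A = 120.962 sabins.
V = 23·22·8 = 4048 m³.
T = 0.161 V/A = 0.161·4048/120.962 = 5.388 s.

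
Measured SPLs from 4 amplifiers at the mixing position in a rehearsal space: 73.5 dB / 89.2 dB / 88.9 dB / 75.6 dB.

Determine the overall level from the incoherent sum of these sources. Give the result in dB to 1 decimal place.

92.2 dB

Σ 10^(Lᵢ/10) = 1.667e+09.
Back to dB: 10·log₁₀ Σ = 92.2 dB.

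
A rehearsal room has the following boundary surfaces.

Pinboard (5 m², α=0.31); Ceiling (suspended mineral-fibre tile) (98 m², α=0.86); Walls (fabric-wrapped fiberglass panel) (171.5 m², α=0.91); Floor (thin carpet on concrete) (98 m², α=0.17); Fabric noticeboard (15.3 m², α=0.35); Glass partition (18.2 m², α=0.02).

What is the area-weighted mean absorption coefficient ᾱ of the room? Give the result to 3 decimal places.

S = Σ Sᵢ = 5 + 98 + 171.5 + 98 + 15.3 + 18.2 = 406.0 m².
Σ(Sᵢαᵢ) = 5*0.31 + 98*0.86 + 171.5*0.91 + 98*0.17 + 15.3*0.35 + 18.2*0.02 = 264.274.
ᾱ = 264.274 / 406.0 = 0.651.

0.651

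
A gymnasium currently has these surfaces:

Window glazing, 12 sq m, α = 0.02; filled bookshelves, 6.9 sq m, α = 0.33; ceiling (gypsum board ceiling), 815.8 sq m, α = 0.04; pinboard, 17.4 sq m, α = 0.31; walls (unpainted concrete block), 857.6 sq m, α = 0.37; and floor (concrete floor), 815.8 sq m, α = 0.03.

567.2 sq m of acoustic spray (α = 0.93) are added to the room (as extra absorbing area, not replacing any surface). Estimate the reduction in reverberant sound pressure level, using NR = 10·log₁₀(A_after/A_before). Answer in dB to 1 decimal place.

3.8 dB

Total absorption A_before = 12*0.02 + 6.9*0.33 + 815.8*0.04 + 17.4*0.31 + 857.6*0.37 + 815.8*0.03
  = 0.240 + 2.277 + 32.632 + 5.394 + 317.312 + 24.474 = 382.329 sq m sabins.
Added absorption = 567.2 × 0.93 = 527.496 sabins.
A_after = 382.329 + 527.496 = 909.825 sabins.
Reduction = 10 log₁₀(A_after/A_before) = 10 log₁₀(2.3797) = 3.8 dB.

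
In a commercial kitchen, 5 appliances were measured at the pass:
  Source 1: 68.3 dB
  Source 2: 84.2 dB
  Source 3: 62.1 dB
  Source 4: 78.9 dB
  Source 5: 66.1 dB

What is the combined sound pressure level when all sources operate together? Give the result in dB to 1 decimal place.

Converting to relative power and adding: 10^(68.3/10) + 10^(84.2/10) + 10^(62.1/10) + 10^(78.9/10) + 10^(66.1/10) = 3.531e+08.
Back to dB: 10·log₁₀ Σ = 85.5 dB.

85.5 dB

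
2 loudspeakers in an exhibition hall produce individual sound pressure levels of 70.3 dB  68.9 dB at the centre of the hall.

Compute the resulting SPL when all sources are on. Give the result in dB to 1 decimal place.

Converting to relative power and adding: 10^(70.3/10) + 10^(68.9/10) = 1.848e+07.
Combined level = 10 log₁₀(1.848e+07) = 72.7 dB.

72.7 dB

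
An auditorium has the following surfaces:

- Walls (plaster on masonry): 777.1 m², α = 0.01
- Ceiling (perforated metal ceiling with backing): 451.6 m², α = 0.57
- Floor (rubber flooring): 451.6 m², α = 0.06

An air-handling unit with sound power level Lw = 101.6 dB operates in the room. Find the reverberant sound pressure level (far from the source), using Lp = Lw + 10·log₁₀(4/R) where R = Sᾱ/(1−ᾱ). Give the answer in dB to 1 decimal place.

Σ(Sᵢαᵢ) = 777.1·0.01 + 451.6·0.57 + 451.6·0.06 = 292.279; total area S = 1680.3 m².
ᾱ = 292.279/1680.3 = 0.1739; R = Sᾱ/(1−ᾱ) = 292.279/(1−0.1739) = 353.806 m².
Lp = 101.6 + 10·log₁₀(4/353.806) = 101.6 + (-19.47) = 82.1 dB.

82.1 dB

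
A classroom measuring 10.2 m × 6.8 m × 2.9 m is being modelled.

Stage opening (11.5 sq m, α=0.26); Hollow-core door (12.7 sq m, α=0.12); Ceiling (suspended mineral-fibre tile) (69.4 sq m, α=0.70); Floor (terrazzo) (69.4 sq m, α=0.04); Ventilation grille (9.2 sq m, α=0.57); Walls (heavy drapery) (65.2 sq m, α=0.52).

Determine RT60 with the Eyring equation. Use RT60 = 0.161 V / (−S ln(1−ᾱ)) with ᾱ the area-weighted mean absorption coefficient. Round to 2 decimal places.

Total surface area S = 11.5 + 12.7 + 69.4 + 69.4 + 9.2 + 65.2 = 237.4 sq m.
Σ(Sᵢαᵢ) = 11.5×0.26 + 12.7×0.12 + 69.4×0.70 + 69.4×0.04 + 9.2×0.57 + 65.2×0.52 = 95.018.
ᾱ = 95.018 / 237.4 = 0.4002.
Eyring denominator: −S ln(1−ᾱ) = 121.349.
V = 10.2 × 6.8 × 2.9 = 201.144 m³.
RT60 = 0.161 × 201.144 / 121.349 = 0.27 s.

0.27 s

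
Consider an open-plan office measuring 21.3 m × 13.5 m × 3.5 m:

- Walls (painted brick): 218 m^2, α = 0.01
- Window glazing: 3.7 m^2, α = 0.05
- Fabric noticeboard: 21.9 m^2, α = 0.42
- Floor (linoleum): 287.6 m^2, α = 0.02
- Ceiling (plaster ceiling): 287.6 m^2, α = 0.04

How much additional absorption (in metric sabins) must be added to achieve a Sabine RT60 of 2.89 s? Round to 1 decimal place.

27.2 sabins

Summing Sᵢαᵢ: 2.180 + 0.185 + 9.198 + 5.752 + 11.504 → A₁ = 28.819 sabins.
Target A₂ = 0.161·1006.425/2.89 = 56.067 sabins (V = 1006.425 m³).
Additional absorption ΔA = 56.067 − 28.819 = 27.2 sabins.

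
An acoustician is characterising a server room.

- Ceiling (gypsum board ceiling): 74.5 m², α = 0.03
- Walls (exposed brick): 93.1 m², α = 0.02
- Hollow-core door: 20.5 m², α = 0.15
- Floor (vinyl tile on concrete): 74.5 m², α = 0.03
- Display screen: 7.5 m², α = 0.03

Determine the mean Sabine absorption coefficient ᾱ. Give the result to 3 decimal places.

Total surface area S = 270.1 m².
Weighted sum Σ Sα = 9.632.
ᾱ = A/S = 0.036.

0.036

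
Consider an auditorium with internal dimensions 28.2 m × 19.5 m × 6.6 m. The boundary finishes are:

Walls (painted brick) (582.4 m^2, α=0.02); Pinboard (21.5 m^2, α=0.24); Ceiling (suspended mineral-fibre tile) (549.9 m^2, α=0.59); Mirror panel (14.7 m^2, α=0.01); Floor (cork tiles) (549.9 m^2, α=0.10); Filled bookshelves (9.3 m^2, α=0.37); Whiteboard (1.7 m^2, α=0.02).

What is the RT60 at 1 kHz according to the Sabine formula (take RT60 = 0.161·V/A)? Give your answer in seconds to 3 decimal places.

1.461 s

A = Σ Sᵢαᵢ = 582.4*0.02 + 21.5*0.24 + 549.9*0.59 + 14.7*0.01 + 549.9*0.10 + 9.3*0.37 + 1.7*0.02 = 399.861 sabins.
V = 28.2·19.5·6.6 = 3629.34 m³.
RT60 = 0.161 · V / A = 0.161 × 3629.34 / 399.861 = 1.461 s.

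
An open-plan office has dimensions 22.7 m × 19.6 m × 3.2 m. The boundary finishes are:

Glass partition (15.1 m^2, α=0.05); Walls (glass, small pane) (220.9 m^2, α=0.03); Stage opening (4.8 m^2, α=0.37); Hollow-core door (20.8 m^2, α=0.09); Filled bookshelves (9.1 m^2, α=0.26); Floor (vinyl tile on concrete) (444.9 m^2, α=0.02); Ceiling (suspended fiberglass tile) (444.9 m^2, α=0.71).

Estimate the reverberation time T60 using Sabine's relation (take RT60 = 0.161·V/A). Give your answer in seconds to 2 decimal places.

0.68 sec

Summing Sᵢαᵢ: 0.755 + 6.627 + 1.776 + 1.872 + 2.366 + 8.898 + 315.879 → A = 338.173 sabins.
Room volume: 1423.744 m³.
RT60 = 0.161 · V / A = 0.161 × 1423.744 / 338.173 = 0.68 s.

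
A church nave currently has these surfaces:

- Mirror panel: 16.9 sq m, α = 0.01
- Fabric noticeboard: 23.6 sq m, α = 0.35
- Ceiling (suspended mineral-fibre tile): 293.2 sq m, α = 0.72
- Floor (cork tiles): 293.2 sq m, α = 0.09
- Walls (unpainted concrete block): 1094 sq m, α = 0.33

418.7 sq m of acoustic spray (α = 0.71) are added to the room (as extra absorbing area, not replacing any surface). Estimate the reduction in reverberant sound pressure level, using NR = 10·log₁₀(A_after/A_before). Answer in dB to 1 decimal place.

1.7 dB

Total absorption A_before = 16.9·0.01 + 23.6·0.35 + 293.2·0.72 + 293.2·0.09 + 1094·0.33
  = 0.169 + 8.260 + 211.104 + 26.388 + 361.020 = 606.941 sq m sabins.
Treatment contributes 418.7·0.71 = 297.277 sabins.
A_after = 606.941 + 297.277 = 904.218 sabins.
Reduction = 10 log₁₀(A_after/A_before) = 10 log₁₀(1.4898) = 1.7 dB.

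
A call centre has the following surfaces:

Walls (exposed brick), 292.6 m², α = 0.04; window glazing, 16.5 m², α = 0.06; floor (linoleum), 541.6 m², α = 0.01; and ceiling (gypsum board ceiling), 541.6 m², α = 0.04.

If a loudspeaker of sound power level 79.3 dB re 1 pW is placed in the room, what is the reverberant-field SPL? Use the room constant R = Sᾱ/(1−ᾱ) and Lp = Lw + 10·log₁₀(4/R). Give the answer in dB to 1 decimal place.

A = 39.774 sabins; S = 1392.3 m².
ᾱ = 39.774/1392.3 = 0.0286; R = Sᾱ/(1−ᾱ) = 39.774/(1−0.0286) = 40.945 m².
Lp = 79.3 + 10·log₁₀(4/40.945) = 79.3 + (-10.10) = 69.2 dB.

69.2 dB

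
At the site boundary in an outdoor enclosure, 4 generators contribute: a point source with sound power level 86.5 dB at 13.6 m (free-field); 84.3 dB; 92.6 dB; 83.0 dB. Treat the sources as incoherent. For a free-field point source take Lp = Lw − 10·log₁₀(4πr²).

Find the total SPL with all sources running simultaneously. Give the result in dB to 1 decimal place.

93.6 dB

Source at 13.6 m: Lp = 86.5 − 10·log₁₀(4π·13.6²) = 86.5 − 10·log₁₀(2324.276) = 52.8 dB.
Converting to relative power and adding: 10^(52.8/10) + 10^(84.3/10) + 10^(92.6/10) + 10^(83.0/10) = 2.289e+09.
Combined level = 10 log₁₀(2.289e+09) = 93.6 dB.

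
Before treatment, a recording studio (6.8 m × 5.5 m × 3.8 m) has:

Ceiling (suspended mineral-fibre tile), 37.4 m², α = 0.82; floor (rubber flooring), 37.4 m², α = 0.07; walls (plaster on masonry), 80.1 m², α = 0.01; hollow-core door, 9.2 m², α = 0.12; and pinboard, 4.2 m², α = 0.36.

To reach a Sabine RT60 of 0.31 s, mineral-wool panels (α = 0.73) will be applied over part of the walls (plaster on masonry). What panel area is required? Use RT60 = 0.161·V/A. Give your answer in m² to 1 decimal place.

Summing Sᵢαᵢ: 30.668 + 2.618 + 0.801 + 1.104 + 1.512 → A₁ = 36.703 sabins.
Required A₂ = 0.161·142.12/0.31 = 73.811 sabins.
ΔA needed = 73.811 − 36.703 = 37.108 sabins.
Net gain per m²: Δα = 0.73 − 0.01 = 0.72.
Area = ΔA/Δα = 37.108/0.72 = 51.5 m².

51.5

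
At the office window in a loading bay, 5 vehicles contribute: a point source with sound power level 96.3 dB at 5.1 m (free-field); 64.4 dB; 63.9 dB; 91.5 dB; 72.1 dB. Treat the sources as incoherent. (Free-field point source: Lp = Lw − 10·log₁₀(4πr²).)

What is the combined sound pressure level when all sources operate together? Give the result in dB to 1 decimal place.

Source at 5.1 m: Lp = 96.3 − 10·log₁₀(4π·5.1²) = 96.3 − 10·log₁₀(326.851) = 71.2 dB.
Converting to relative power and adding: 10^(71.2/10) + 10^(64.4/10) + 10^(63.9/10) + 10^(91.5/10) + 10^(72.1/10) = 1.447e+09.
Back to dB: 10·log₁₀ Σ = 91.6 dB.

91.6 dB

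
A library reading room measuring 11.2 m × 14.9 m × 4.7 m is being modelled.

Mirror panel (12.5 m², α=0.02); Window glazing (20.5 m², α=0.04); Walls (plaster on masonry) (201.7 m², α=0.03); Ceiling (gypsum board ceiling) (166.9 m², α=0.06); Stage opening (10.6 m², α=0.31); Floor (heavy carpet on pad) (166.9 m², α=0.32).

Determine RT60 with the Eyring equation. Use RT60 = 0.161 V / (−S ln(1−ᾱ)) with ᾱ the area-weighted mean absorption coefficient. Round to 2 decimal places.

S = Σ Sᵢ = 579.1 m².
Σ(Sᵢαᵢ) = 12.5·0.02 + 20.5·0.04 + 201.7·0.03 + 166.9·0.06 + 10.6·0.31 + 166.9·0.32 = 73.829.
ᾱ = 73.829 / 579.1 = 0.1275.
−S·ln(1−ᾱ) = −579.1 × ln(1 − 0.1275) = 78.985.
V = 11.2 × 14.9 × 4.7 = 784.336 m³.
RT60 = 0.161 × 784.336 / 78.985 = 1.60 s.

1.60 sec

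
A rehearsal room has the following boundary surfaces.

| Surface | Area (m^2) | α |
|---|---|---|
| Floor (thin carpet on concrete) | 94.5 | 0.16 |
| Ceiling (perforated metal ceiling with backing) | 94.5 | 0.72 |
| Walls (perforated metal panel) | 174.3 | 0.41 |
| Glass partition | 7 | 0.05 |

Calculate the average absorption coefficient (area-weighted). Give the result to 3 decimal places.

0.419

S = Σ Sᵢ = 94.5 + 94.5 + 174.3 + 7 = 370.3 m^2.
Weighted sum Σ Sα = 154.973.
ᾱ = A/S = 0.419.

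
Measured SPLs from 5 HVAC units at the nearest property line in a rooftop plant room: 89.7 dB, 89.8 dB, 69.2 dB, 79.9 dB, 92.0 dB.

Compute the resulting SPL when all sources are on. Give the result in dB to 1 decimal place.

Sum in the linear (power) domain: Σ 10^(Lᵢ/10) = 10^(89.7/10) + 10^(89.8/10) + 10^(69.2/10) + 10^(79.9/10) + 10^(92.0/10) = 3.579e+09.
L_total = 10·log₁₀(3.579e+09) = 95.5 dB.

95.5 dB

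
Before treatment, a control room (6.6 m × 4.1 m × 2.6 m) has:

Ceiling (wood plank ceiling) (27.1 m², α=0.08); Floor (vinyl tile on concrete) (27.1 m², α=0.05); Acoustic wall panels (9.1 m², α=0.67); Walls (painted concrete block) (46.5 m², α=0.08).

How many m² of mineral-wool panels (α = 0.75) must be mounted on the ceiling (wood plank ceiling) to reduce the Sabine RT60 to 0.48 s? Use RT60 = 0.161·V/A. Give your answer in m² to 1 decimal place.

Equivalent absorption area: A₁ = 27.1*0.08 + 27.1*0.05 + 9.1*0.67 + 46.5*0.08 = 13.340 m².
V = 70.356 m³. Target absorption A₂ = 0.161 × 70.356 / 0.48 = 23.599 sabins.
Absorption to add: 23.599 − 13.340 = 10.259 sabins.
Net gain per m²: Δα = 0.75 − 0.08 = 0.67.
Area = ΔA/Δα = 10.259/0.67 = 15.3 m².

15.3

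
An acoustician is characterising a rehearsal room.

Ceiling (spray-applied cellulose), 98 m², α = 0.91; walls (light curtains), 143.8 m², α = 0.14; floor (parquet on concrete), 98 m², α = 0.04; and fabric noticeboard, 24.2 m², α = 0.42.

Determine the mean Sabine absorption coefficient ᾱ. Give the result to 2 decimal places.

S = Σ Sᵢ = 98 + 143.8 + 98 + 24.2 = 364.0 m².
Σ(Sᵢαᵢ) = 98*0.91 + 143.8*0.14 + 98*0.04 + 24.2*0.42 = 123.396.
ᾱ = A/S = 0.34.

0.34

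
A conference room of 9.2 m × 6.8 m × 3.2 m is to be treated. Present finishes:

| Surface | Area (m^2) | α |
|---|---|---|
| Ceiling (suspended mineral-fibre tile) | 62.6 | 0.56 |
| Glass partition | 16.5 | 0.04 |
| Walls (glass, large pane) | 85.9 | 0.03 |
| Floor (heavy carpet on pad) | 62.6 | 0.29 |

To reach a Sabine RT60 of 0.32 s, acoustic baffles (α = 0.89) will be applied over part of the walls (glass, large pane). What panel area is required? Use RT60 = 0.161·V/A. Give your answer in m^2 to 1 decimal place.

51.5

Equivalent absorption area: A₁ = 62.6×0.56 + 16.5×0.04 + 85.9×0.03 + 62.6×0.29 = 56.447 m^2.
V = 200.192 m³. Target absorption A₂ = 0.161 × 200.192 / 0.32 = 100.722 sabins.
ΔA needed = 100.722 − 56.447 = 44.275 sabins.
Net gain per m^2: Δα = 0.89 − 0.03 = 0.86.
Panel area = 44.275 / 0.86 = 51.5 m^2.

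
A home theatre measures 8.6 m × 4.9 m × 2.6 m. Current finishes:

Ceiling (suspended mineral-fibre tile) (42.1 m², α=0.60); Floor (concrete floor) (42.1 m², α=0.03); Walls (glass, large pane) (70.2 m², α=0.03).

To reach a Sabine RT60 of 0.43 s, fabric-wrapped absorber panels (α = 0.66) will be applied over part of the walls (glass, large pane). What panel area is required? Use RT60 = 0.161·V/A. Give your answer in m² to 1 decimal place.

Equivalent absorption area: A₁ = 42.1*0.60 + 42.1*0.03 + 70.2*0.03 = 28.629 m².
Required A₂ = 0.161·109.564/0.43 = 41.023 sabins.
Absorption to add: 41.023 − 28.629 = 12.394 sabins.
Each m² of panel replacing the walls (glass, large pane) adds (0.66 − 0.03) = 0.63 sabins.
Panel area = 12.394 / 0.63 = 19.7 m².

19.7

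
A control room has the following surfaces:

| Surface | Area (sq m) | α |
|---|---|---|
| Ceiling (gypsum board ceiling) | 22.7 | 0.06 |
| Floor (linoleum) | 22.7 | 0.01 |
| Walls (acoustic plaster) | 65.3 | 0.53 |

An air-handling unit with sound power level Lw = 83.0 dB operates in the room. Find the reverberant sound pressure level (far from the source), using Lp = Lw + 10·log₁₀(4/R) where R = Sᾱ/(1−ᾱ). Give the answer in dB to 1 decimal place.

71.7 dB

Σ(Sᵢαᵢ) = 22.7·0.06 + 22.7·0.01 + 65.3·0.53 = 36.198; total area S = 110.7 sq m.
ᾱ = 0.3270, so room constant R = A/(1−ᾱ) = 53.786 sq m.
Lp = 83.0 + 10·log₁₀(4/53.786) = 83.0 + (-11.29) = 71.7 dB.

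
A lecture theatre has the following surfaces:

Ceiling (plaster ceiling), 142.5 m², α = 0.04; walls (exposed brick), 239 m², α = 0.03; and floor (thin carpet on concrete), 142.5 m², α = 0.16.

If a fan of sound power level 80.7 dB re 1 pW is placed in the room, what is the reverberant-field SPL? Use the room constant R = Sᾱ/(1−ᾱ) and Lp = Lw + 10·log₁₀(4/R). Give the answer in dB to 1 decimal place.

Σ(Sᵢαᵢ) = 142.5×0.04 + 239×0.03 + 142.5×0.16 = 35.670; total area S = 524.0 m².
ᾱ = 35.670/524.0 = 0.0681; R = Sᾱ/(1−ᾱ) = 35.670/(1−0.0681) = 38.277 m².
Lp = 80.7 + 10·log₁₀(4/38.277) = 80.7 + (-9.81) = 70.9 dB.

70.9 dB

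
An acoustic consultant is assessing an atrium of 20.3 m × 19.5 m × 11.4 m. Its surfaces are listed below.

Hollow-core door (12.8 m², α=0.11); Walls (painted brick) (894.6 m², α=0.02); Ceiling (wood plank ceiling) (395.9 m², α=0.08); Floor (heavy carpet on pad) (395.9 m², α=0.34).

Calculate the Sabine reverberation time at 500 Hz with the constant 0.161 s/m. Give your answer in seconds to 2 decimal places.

Summing Sᵢαᵢ: 1.408 + 17.892 + 31.672 + 134.606 → A = 185.578 sabins.
Volume V = 20.3 × 19.5 × 11.4 = 4512.69 m³.
Sabine: RT60 = 0.161 × 4512.69 / 185.578 = 3.92 s.

3.92 s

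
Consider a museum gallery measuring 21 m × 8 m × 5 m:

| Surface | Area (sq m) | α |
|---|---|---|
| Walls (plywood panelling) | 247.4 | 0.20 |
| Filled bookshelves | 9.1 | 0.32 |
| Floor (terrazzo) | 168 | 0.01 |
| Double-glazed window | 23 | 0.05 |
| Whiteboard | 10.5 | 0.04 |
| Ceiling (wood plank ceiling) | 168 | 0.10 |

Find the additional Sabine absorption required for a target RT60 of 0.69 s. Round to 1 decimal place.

Equivalent absorption area: A₁ = 247.4*0.20 + 9.1*0.32 + 168*0.01 + 23*0.05 + 10.5*0.04 + 168*0.10 = 72.442 sq m.
V = 840 m³. Required absorption A₂ = 0.161 × 840 / 0.69 = 196.000 sabins.
ΔA = A₂ − A₁ = 196.000 − 72.442 = 123.6 sabins.

123.6 sabins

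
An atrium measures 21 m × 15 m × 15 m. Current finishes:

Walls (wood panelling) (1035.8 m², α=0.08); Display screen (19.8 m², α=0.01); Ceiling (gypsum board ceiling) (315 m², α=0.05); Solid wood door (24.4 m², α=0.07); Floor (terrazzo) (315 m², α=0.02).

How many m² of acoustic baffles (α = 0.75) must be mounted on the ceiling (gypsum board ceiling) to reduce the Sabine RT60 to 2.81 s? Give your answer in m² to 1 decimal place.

234.1

Summing Sᵢαᵢ: 82.864 + 0.198 + 15.750 + 1.708 + 6.300 → A₁ = 106.820 sabins.
Required A₂ = 0.161·4725/2.81 = 270.721 sabins.
Absorption to add: 270.721 − 106.820 = 163.901 sabins.
Each m² of panel replacing the ceiling (gypsum board ceiling) adds (0.75 − 0.05) = 0.70 sabins.
Panel area = 163.901 / 0.70 = 234.1 m².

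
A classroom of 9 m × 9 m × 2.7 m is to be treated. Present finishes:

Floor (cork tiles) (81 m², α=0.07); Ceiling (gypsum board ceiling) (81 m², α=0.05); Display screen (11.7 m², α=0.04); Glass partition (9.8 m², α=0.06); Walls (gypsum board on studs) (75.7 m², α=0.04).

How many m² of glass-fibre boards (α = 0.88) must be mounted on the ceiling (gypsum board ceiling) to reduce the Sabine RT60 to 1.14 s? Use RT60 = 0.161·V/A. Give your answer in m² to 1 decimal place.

20.6

A₁ = Σ Sᵢαᵢ = 81*0.07 + 81*0.05 + 11.7*0.04 + 9.8*0.06 + 75.7*0.04 = 13.804 sabins.
Required A₂ = 0.161·218.7/1.14 = 30.887 sabins.
ΔA needed = 30.887 − 13.804 = 17.083 sabins.
Net gain per m²: Δα = 0.88 − 0.05 = 0.83.
Panel area = 17.083 / 0.83 = 20.6 m².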